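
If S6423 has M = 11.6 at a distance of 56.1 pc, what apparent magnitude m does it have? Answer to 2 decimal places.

15.34

m = M + 5 log₁₀(d/10 pc) = 11.6 + 5 log₁₀(56.1/10)
  = 11.6 + 5 × 0.749 = 11.6 + 3.74 = 15.34.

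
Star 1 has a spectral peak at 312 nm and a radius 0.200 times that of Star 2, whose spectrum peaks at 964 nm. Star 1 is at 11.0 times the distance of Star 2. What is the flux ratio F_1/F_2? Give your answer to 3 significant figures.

0.0301

Wien's law: T_1/T_2 = λ_2/λ_1 = 964/312 = 3.090.
L_1/L_2 = (R_1/R_2)²(T_1/T_2)⁴ = (0.200)²(3.090)⁴ = 3.645.
F_1/F_2 = (L_1/L_2)/(d_1/d_2)² = 3.645/(11.0)² = 0.03013.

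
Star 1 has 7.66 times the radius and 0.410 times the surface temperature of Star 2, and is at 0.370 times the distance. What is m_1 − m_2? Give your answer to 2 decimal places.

L_1/L_2 = (7.66)²(0.410)⁴ = 1.658.
F_1/F_2 = (L_1/L_2)/(d_1/d_2)² = 1.658/0.1369 = 12.11.
m_1 − m_2 = −2.5 log₁₀(12.11) = -2.71.

-2.71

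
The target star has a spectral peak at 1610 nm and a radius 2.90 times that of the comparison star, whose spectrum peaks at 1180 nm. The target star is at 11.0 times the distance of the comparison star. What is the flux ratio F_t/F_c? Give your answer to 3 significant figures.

Wien's law: T_t/T_c = λ_c/λ_t = 1180/1610 = 0.7329.
L_t/L_c = (R_t/R_c)²(T_t/T_c)⁴ = (2.90)²(0.7329)⁴ = 2.427.
F_t/F_c = (L_t/L_c)/(d_t/d_c)² = 2.427/(11.0)² = 0.02006.

0.0201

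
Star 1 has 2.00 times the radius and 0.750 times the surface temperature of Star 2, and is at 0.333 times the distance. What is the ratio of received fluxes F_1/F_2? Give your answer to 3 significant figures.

11.4

L_1/L_2 = (R_1/R_2)²(T_1/T_2)⁴ = (2.00)² × (0.750)⁴ = 1.266.
F_1/F_2 = (L_1/L_2)/(d_1/d_2)² = 1.266 / (0.333)² = 11.41.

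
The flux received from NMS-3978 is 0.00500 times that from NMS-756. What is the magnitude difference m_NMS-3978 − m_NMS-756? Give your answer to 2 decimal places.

5.75

m_NMS-3978 − m_NMS-756 = −2.5 log₁₀(F_NMS-3978/F_NMS-756) = −2.5 log₁₀(0.00500) = −2.5 × (-2.301) = 5.753.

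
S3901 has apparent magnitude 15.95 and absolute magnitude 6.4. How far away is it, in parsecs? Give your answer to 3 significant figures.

813 pc

m − M = 5 log₁₀(d/10 pc)
15.95 − (6.4) = 9.55 = 5 log₁₀(d/10)
d = 10 × 10^(9.55/5) = 10 × 10^1.910 = 812.8 pc.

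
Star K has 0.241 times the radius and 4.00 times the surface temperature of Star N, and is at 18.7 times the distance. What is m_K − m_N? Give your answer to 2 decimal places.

L_K/L_N = (0.241)²(4.00)⁴ = 14.87.
F_K/F_N = (L_K/L_N)/(d_K/d_N)² = 14.87/349.7 = 0.04252.
m_K − m_N = −2.5 log₁₀(0.04252) = 3.43.

3.43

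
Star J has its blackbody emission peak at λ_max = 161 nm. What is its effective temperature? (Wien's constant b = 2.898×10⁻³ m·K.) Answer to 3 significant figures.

T = b/λ_max = 2.898×10⁻³ / (161×10⁻⁹) = 1.800×10^4 K.

1.80×10^4 K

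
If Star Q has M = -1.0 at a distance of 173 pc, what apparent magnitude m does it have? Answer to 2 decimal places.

5.19

m = M + 5 log₁₀(d/10 pc) = -1.0 + 5 log₁₀(173/10)
  = -1.0 + 5 × 1.238 = -1.0 + 6.19 = 5.19.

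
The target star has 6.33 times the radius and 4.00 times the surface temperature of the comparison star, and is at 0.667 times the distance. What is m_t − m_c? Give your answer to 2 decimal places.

L_t/L_c = (6.33)²(4.00)⁴ = 1.026×10^4.
F_t/F_c = (L_t/L_c)/(d_t/d_c)² = 1.026×10^4/0.4449 = 2.306×10^4.
m_t − m_c = −2.5 log₁₀(2.306×10^4) = -10.91.

-10.91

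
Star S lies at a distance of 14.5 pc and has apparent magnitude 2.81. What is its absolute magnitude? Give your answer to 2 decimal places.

2.00

M = m − 5 log₁₀(d/10 pc) = 2.81 − 5 log₁₀(14.5/10)
  = 2.81 − 5 × 0.161 = 2.81 − 0.81 = 2.00.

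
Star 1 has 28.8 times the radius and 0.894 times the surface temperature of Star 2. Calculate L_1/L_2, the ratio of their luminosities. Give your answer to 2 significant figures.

5.3×10^2

From the Stefan–Boltzmann law, L ∝ R²T⁴, so
L_1/L_2 = (R_1/R_2)² (T_1/T_2)⁴ = (28.8)² × (0.894)⁴ = 829.4 × 0.6388 = 529.8.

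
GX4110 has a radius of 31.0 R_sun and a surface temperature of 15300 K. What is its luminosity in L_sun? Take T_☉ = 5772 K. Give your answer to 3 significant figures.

L/L_☉ = (R/R_☉)² (T/T_☉)⁴ = (31.0)² × (15300/5772)⁴
       = 961.0 × (2.651)⁴ = 961.0 × 49.37 = 4.744×10^4.

4.74×10^4 L_sun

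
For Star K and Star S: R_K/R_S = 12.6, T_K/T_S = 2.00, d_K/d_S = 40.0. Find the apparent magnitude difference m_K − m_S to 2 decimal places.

L_K/L_S = (12.6)²(2.00)⁴ = 2540.
F_K/F_S = (L_K/L_S)/(d_K/d_S)² = 2540/1600 = 1.588.
m_K − m_S = −2.5 log₁₀(1.588) = -0.50.

-0.50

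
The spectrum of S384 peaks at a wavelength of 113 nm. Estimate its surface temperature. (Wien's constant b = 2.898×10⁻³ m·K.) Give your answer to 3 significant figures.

2.56×10^4 K

T = b/λ_max = 2.898×10⁻³ / (113×10⁻⁹) = 2.565×10^4 K.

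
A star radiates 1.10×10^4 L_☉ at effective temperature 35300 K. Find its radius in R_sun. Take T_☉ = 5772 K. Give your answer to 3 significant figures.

R/R_☉ = √(L/L_☉) / (T/T_☉)² = √(1.10×10^4) / (6.116)²
       = 104.9 / 37.40 = 2.804.

2.80 R_sun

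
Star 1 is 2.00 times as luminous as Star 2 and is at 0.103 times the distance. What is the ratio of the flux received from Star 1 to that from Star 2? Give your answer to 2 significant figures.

1.9×10^2

F = L/(4πd²), so F_1/F_2 = (L_1/L_2) / (d_1/d_2)²
= 2.00 / (0.103)² = 2.00 / 0.01061 = 188.5.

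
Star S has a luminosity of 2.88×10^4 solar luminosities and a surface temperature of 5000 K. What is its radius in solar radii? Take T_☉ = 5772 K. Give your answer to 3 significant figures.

R/R_☉ = √(L/L_☉) / (T/T_☉)² = √(2.88×10^4) / (0.8663)²
       = 169.7 / 0.7504 = 226.2.

226 solar radii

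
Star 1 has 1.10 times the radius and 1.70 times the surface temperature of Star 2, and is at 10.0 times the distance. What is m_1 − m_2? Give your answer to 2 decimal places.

2.49

L_1/L_2 = (1.10)²(1.70)⁴ = 10.11.
F_1/F_2 = (L_1/L_2)/(d_1/d_2)² = 10.11/100.0 = 0.1011.
m_1 − m_2 = −2.5 log₁₀(0.1011) = 2.49.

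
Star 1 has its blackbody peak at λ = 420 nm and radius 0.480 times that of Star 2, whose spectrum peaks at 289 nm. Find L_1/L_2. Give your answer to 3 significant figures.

Wien's law gives T ∝ 1/λ_max, so T_1/T_2 = λ_2/λ_1 = 289/420 = 0.6881.
Then L ∝ R²T⁴ gives L_1/L_2 = (0.480)² × (0.6881)⁴ = 0.2304 × 0.2242 = 0.05165.

0.0517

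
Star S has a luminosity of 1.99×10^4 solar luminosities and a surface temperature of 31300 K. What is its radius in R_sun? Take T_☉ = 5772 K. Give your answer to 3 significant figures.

R/R_☉ = √(L/L_☉) / (T/T_☉)² = √(1.99×10^4) / (5.423)²
       = 141.1 / 29.41 = 4.797.

4.80 R_sun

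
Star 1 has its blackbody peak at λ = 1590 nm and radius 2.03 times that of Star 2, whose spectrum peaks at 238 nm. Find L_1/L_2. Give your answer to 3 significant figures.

0.00207

Wien's law gives T ∝ 1/λ_max, so T_1/T_2 = λ_2/λ_1 = 238/1590 = 0.1497.
Then L ∝ R²T⁴ gives L_1/L_2 = (2.03)² × (0.1497)⁴ = 4.121 × 5.020×10^-4 = 0.002069.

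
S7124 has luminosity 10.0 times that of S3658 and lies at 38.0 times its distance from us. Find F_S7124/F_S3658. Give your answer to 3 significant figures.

0.00693

F = L/(4πd²), so F_S7124/F_S3658 = (L_S7124/L_S3658) / (d_S7124/d_S3658)²
= 10.0 / (38.0)² = 10.0 / 1444 = 0.006925.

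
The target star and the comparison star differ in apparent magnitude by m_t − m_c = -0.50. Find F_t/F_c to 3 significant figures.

1.58

F_t/F_c = 10^(−(m_t − m_c)/2.5) = 10^(0.50/2.5) = 10^0.200 = 1.585.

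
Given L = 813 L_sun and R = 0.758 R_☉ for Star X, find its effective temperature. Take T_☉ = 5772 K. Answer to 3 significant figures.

T/T_☉ = (L/L_☉)^(1/4) / (R/R_☉)^(1/2)
T = 5772 × (813)^(1/4) / √(0.758) = 5772 × 5.340 / 0.8706 = 3.540×10^4 K.

3.54×10^4 K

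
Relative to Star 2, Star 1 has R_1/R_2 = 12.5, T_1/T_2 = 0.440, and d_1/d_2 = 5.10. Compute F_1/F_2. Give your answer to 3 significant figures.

0.225

L_1/L_2 = (R_1/R_2)²(T_1/T_2)⁴ = (12.5)² × (0.440)⁴ = 5.856.
F_1/F_2 = (L_1/L_2)/(d_1/d_2)² = 5.856 / (5.10)² = 0.2252.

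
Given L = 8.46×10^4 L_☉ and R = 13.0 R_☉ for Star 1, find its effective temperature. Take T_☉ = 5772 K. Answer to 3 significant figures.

T/T_☉ = (L/L_☉)^(1/4) / (R/R_☉)^(1/2)
T = 5772 × (8.46×10^4)^(1/4) / √(13.0) = 5772 × 17.05 / 3.606 = 2.730×10^4 K.

2.73×10^4 K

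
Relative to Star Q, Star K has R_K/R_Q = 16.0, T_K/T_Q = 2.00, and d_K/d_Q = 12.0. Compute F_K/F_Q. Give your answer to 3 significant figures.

28.4

L_K/L_Q = (R_K/R_Q)²(T_K/T_Q)⁴ = (16.0)² × (2.00)⁴ = 4096.
F_K/F_Q = (L_K/L_Q)/(d_K/d_Q)² = 4096 / (12.0)² = 28.44.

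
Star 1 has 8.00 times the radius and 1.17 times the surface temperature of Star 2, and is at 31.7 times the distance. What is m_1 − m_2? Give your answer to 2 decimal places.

L_1/L_2 = (8.00)²(1.17)⁴ = 119.9.
F_1/F_2 = (L_1/L_2)/(d_1/d_2)² = 119.9/1005 = 0.1193.
m_1 − m_2 = −2.5 log₁₀(0.1193) = 2.31.

2.31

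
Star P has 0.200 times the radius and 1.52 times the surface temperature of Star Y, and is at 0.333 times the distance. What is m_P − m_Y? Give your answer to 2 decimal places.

-0.71

L_P/L_Y = (0.200)²(1.52)⁴ = 0.2135.
F_P/F_Y = (L_P/L_Y)/(d_P/d_Y)² = 0.2135/0.1109 = 1.926.
m_P − m_Y = −2.5 log₁₀(1.926) = -0.71.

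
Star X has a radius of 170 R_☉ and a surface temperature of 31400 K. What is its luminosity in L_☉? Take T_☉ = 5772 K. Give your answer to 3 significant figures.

L/L_☉ = (R/R_☉)² (T/T_☉)⁴ = (170)² × (31400/5772)⁴
       = 2.890×10^4 × (5.440)⁴ = 2.890×10^4 × 875.8 = 2.531×10^7.

2.53×10^7 L_☉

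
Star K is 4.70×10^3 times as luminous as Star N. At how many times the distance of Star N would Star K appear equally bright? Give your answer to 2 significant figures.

Equal flux requires L_K/d_K² = L_N/d_N², so d_K/d_N = √(L_K/L_N)
= √(4.70×10^3) = 68.56.

69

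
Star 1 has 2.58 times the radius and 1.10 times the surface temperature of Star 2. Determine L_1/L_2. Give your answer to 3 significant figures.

From the Stefan–Boltzmann law, L ∝ R²T⁴, so
L_1/L_2 = (R_1/R_2)² (T_1/T_2)⁴ = (2.58)² × (1.10)⁴ = 6.656 × 1.464 = 9.746.

9.75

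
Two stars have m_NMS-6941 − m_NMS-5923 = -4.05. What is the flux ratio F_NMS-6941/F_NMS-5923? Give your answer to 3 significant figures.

41.7

F_NMS-6941/F_NMS-5923 = 10^(−(m_NMS-6941 − m_NMS-5923)/2.5) = 10^(4.05/2.5) = 10^1.620 = 41.69.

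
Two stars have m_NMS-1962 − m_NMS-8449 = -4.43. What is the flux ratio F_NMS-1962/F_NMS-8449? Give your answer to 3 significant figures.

59.2

F_NMS-1962/F_NMS-8449 = 10^(−(m_NMS-1962 − m_NMS-8449)/2.5) = 10^(4.43/2.5) = 10^1.772 = 59.16.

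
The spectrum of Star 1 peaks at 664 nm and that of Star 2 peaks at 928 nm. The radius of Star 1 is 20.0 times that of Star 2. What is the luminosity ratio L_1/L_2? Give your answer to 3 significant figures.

Wien's law gives T ∝ 1/λ_max, so T_1/T_2 = λ_2/λ_1 = 928/664 = 1.398.
Then L ∝ R²T⁴ gives L_1/L_2 = (20.0)² × (1.398)⁴ = 400.0 × 3.815 = 1526.

1.53×10^3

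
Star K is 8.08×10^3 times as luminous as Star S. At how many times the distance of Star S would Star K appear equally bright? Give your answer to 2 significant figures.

90

Equal flux requires L_K/d_K² = L_S/d_S², so d_K/d_S = √(L_K/L_S)
= √(8.08×10^3) = 89.89.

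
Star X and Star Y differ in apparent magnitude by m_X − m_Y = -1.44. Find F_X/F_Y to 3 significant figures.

3.77

F_X/F_Y = 10^(−(m_X − m_Y)/2.5) = 10^(1.44/2.5) = 10^0.576 = 3.767.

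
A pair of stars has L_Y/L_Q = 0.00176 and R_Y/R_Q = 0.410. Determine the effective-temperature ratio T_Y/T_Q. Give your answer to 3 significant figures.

L ∝ R²T⁴ gives T ∝ (L/R²)^(1/4), so
T_Y/T_Q = (0.00176 / 0.410²)^(1/4) = (0.01047)^(1/4) = 0.3199.

0.320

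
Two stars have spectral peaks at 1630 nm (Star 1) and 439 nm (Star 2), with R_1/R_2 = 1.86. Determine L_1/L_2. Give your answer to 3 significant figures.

0.0182

Wien's law gives T ∝ 1/λ_max, so T_1/T_2 = λ_2/λ_1 = 439/1630 = 0.2693.
Then L ∝ R²T⁴ gives L_1/L_2 = (1.86)² × (0.2693)⁴ = 3.460 × 0.005261 = 0.01820.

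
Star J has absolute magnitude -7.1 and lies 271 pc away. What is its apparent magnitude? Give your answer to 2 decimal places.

m = M + 5 log₁₀(d/10 pc) = -7.1 + 5 log₁₀(271/10)
  = -7.1 + 5 × 1.433 = -7.1 + 7.16 = 0.06.

0.06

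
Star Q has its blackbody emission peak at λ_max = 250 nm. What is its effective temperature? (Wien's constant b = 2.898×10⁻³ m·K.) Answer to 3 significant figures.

T = b/λ_max = 2.898×10⁻³ / (250×10⁻⁹) = 1.159×10^4 K.

1.16×10^4 K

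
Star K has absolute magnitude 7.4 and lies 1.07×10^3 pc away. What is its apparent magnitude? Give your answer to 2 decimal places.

m = M + 5 log₁₀(d/10 pc) = 7.4 + 5 log₁₀(1.07×10^3/10)
  = 7.4 + 5 × 2.029 = 7.4 + 10.15 = 17.55.

17.55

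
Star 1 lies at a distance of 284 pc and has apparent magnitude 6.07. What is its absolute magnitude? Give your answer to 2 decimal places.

-1.20

M = m − 5 log₁₀(d/10 pc) = 6.07 − 5 log₁₀(284/10)
  = 6.07 − 5 × 1.453 = 6.07 − 7.27 = -1.20.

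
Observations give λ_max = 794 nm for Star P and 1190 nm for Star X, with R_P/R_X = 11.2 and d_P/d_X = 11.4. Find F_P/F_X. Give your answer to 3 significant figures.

4.87

Wien's law: T_P/T_X = λ_X/λ_P = 1190/794 = 1.499.
L_P/L_X = (R_P/R_X)²(T_P/T_X)⁴ = (11.2)²(1.499)⁴ = 632.9.
F_P/F_X = (L_P/L_X)/(d_P/d_X)² = 632.9/(11.4)² = 4.870.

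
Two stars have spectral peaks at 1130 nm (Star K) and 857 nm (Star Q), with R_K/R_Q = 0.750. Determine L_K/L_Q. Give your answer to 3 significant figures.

Wien's law gives T ∝ 1/λ_max, so T_K/T_Q = λ_Q/λ_K = 857/1130 = 0.7584.
Then L ∝ R²T⁴ gives L_K/L_Q = (0.750)² × (0.7584)⁴ = 0.5625 × 0.3308 = 0.1861.

0.186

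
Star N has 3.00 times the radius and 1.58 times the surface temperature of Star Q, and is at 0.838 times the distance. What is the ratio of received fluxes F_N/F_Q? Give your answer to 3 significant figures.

L_N/L_Q = (R_N/R_Q)²(T_N/T_Q)⁴ = (3.00)² × (1.58)⁴ = 56.09.
F_N/F_Q = (L_N/L_Q)/(d_N/d_Q)² = 56.09 / (0.838)² = 79.87.

79.9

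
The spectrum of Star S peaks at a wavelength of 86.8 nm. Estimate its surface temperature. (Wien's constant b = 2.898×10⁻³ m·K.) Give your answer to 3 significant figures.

3.34×10^4 K

T = b/λ_max = 2.898×10⁻³ / (86.8×10⁻⁹) = 3.339×10^4 K.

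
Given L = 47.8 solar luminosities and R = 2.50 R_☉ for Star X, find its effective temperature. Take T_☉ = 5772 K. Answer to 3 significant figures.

T/T_☉ = (L/L_☉)^(1/4) / (R/R_☉)^(1/2)
T = 5772 × (47.8)^(1/4) / √(2.50) = 5772 × 2.629 / 1.581 = 9599 K.

9.60×10^3 K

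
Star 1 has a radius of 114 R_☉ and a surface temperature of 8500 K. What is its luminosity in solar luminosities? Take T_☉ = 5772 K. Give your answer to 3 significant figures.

L/L_☉ = (R/R_☉)² (T/T_☉)⁴ = (114)² × (8500/5772)⁴
       = 1.300×10^4 × (1.473)⁴ = 1.300×10^4 × 4.703 = 6.112×10^4.

6.11×10^4 solar luminosities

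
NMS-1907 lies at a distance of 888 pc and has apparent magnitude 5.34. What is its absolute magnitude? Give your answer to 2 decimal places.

-4.40

M = m − 5 log₁₀(d/10 pc) = 5.34 − 5 log₁₀(888/10)
  = 5.34 − 5 × 1.948 = 5.34 − 9.74 = -4.40.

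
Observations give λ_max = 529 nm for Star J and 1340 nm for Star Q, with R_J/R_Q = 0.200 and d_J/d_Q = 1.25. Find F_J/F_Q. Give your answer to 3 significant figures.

Wien's law: T_J/T_Q = λ_Q/λ_J = 1340/529 = 2.533.
L_J/L_Q = (R_J/R_Q)²(T_J/T_Q)⁴ = (0.200)²(2.533)⁴ = 1.647.
F_J/F_Q = (L_J/L_Q)/(d_J/d_Q)² = 1.647/(1.25)² = 1.054.

1.05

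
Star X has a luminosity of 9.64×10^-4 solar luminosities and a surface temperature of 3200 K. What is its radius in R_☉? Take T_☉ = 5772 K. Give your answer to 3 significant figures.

R/R_☉ = √(L/L_☉) / (T/T_☉)² = √(9.64×10^-4) / (0.5544)²
       = 0.03105 / 0.3074 = 0.1010.

0.101 R_☉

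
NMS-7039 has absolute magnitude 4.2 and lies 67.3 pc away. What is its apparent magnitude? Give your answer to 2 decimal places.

8.34

m = M + 5 log₁₀(d/10 pc) = 4.2 + 5 log₁₀(67.3/10)
  = 4.2 + 5 × 0.828 = 4.2 + 4.14 = 8.34.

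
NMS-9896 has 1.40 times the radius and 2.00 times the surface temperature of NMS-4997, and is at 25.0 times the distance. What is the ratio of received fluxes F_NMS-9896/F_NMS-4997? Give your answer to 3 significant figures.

L_NMS-9896/L_NMS-4997 = (R_NMS-9896/R_NMS-4997)²(T_NMS-9896/T_NMS-4997)⁴ = (1.40)² × (2.00)⁴ = 31.36.
F_NMS-9896/F_NMS-4997 = (L_NMS-9896/L_NMS-4997)/(d_NMS-9896/d_NMS-4997)² = 31.36 / (25.0)² = 0.05018.

0.0502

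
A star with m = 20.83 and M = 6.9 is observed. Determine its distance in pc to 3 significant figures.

6.11×10^3 pc

m − M = 5 log₁₀(d/10 pc)
20.83 − (6.9) = 13.93 = 5 log₁₀(d/10)
d = 10 × 10^(13.93/5) = 10 × 10^2.786 = 6109 pc.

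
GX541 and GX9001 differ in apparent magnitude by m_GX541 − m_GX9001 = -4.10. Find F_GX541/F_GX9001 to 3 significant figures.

F_GX541/F_GX9001 = 10^(−(m_GX541 − m_GX9001)/2.5) = 10^(4.10/2.5) = 10^1.640 = 43.65.

43.7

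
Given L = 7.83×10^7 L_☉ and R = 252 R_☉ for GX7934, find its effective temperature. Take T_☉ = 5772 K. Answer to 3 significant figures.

T/T_☉ = (L/L_☉)^(1/4) / (R/R_☉)^(1/2)
T = 5772 × (7.83×10^7)^(1/4) / √(252) = 5772 × 94.07 / 15.87 = 3.420×10^4 K.

3.42×10^4 K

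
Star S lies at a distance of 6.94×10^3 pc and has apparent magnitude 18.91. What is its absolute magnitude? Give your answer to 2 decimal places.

M = m − 5 log₁₀(d/10 pc) = 18.91 − 5 log₁₀(6.94×10^3/10)
  = 18.91 − 5 × 2.841 = 18.91 − 14.21 = 4.70.

4.70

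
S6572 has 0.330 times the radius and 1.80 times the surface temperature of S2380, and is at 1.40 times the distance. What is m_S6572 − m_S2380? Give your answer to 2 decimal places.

0.59

L_S6572/L_S2380 = (0.330)²(1.80)⁴ = 1.143.
F_S6572/F_S2380 = (L_S6572/L_S2380)/(d_S6572/d_S2380)² = 1.143/1.960 = 0.5833.
m_S6572 − m_S2380 = −2.5 log₁₀(0.5833) = 0.59.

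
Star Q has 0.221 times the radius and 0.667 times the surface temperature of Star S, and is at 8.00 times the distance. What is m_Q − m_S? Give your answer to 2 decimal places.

L_Q/L_S = (0.221)²(0.667)⁴ = 0.009667.
F_Q/F_S = (L_Q/L_S)/(d_Q/d_S)² = 0.009667/64.00 = 1.510×10^-4.
m_Q − m_S = −2.5 log₁₀(1.510×10^-4) = 9.55.

9.55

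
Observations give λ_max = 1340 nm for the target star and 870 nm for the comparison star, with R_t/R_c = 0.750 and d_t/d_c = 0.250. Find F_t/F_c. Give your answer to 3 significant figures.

1.60

Wien's law: T_t/T_c = λ_c/λ_t = 870/1340 = 0.6493.
L_t/L_c = (R_t/R_c)²(T_t/T_c)⁴ = (0.750)²(0.6493)⁴ = 0.09995.
F_t/F_c = (L_t/L_c)/(d_t/d_c)² = 0.09995/(0.250)² = 1.599.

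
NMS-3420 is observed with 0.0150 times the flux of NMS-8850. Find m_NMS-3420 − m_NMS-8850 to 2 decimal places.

4.56

m_NMS-3420 − m_NMS-8850 = −2.5 log₁₀(F_NMS-3420/F_NMS-8850) = −2.5 log₁₀(0.0150) = −2.5 × (-1.824) = 4.560.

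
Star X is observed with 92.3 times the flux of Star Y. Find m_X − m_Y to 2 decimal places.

m_X − m_Y = −2.5 log₁₀(F_X/F_Y) = −2.5 log₁₀(92.3) = −2.5 × (1.965) = -4.913.

-4.91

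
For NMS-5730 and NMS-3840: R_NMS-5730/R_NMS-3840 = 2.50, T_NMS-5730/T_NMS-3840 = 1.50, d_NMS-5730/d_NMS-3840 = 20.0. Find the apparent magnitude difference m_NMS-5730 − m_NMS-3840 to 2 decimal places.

L_NMS-5730/L_NMS-3840 = (2.50)²(1.50)⁴ = 31.64.
F_NMS-5730/F_NMS-3840 = (L_NMS-5730/L_NMS-3840)/(d_NMS-5730/d_NMS-3840)² = 31.64/400.0 = 0.07910.
m_NMS-5730 − m_NMS-3840 = −2.5 log₁₀(0.07910) = 2.75.

2.75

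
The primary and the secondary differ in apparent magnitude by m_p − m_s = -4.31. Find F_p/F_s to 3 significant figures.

53.0

F_p/F_s = 10^(−(m_p − m_s)/2.5) = 10^(4.31/2.5) = 10^1.724 = 52.97.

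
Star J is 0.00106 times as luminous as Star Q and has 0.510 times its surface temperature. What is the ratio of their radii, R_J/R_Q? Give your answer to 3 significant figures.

L ∝ R²T⁴ gives R ∝ √L / T², so
R_J/R_Q = √(0.00106) / (0.510)² = 0.03256 / 0.2601 = 0.1252.

0.125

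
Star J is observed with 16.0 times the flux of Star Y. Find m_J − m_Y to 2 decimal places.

-3.01

m_J − m_Y = −2.5 log₁₀(F_J/F_Y) = −2.5 log₁₀(16.0) = −2.5 × (1.204) = -3.010.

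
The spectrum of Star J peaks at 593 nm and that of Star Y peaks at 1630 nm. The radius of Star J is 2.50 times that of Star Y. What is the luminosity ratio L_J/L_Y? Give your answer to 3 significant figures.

Wien's law gives T ∝ 1/λ_max, so T_J/T_Y = λ_Y/λ_J = 1630/593 = 2.749.
Then L ∝ R²T⁴ gives L_J/L_Y = (2.50)² × (2.749)⁴ = 6.250 × 57.09 = 356.8.

357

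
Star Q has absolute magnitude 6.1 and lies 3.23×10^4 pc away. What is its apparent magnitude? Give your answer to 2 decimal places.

23.65

m = M + 5 log₁₀(d/10 pc) = 6.1 + 5 log₁₀(3.23×10^4/10)
  = 6.1 + 5 × 3.509 = 6.1 + 17.55 = 23.65.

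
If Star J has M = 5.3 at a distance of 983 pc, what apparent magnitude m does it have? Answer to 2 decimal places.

15.26

m = M + 5 log₁₀(d/10 pc) = 5.3 + 5 log₁₀(983/10)
  = 5.3 + 5 × 1.993 = 5.3 + 9.96 = 15.26.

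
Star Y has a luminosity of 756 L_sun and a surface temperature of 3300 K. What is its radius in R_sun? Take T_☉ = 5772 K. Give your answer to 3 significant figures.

R/R_☉ = √(L/L_☉) / (T/T_☉)² = √(756) / (0.5717)²
       = 27.50 / 0.3269 = 84.12.

84.1 R_sun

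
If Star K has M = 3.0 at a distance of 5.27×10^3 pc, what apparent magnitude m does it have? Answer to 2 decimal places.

m = M + 5 log₁₀(d/10 pc) = 3.0 + 5 log₁₀(5.27×10^3/10)
  = 3.0 + 5 × 2.722 = 3.0 + 13.61 = 16.61.

16.61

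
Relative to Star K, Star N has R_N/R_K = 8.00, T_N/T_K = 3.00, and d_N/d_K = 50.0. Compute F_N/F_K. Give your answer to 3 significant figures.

L_N/L_K = (R_N/R_K)²(T_N/T_K)⁴ = (8.00)² × (3.00)⁴ = 5184.
F_N/F_K = (L_N/L_K)/(d_N/d_K)² = 5184 / (50.0)² = 2.074.

2.07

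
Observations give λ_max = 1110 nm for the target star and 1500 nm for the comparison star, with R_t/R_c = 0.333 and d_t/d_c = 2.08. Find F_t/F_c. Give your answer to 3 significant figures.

0.0855

Wien's law: T_t/T_c = λ_c/λ_t = 1500/1110 = 1.351.
L_t/L_c = (R_t/R_c)²(T_t/T_c)⁴ = (0.333)²(1.351)⁴ = 0.3698.
F_t/F_c = (L_t/L_c)/(d_t/d_c)² = 0.3698/(2.08)² = 0.08547.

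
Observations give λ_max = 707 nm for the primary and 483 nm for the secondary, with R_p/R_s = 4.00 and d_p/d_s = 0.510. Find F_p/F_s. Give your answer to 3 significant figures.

13.4

Wien's law: T_p/T_s = λ_s/λ_p = 483/707 = 0.6832.
L_p/L_s = (R_p/R_s)²(T_p/T_s)⁴ = (4.00)²(0.6832)⁴ = 3.485.
F_p/F_s = (L_p/L_s)/(d_p/d_s)² = 3.485/(0.510)² = 13.40.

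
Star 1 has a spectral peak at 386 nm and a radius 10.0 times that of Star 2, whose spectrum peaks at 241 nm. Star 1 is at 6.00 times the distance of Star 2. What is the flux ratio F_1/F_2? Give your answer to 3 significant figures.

Wien's law: T_1/T_2 = λ_2/λ_1 = 241/386 = 0.6244.
L_1/L_2 = (R_1/R_2)²(T_1/T_2)⁴ = (10.0)²(0.6244)⁴ = 15.20.
F_1/F_2 = (L_1/L_2)/(d_1/d_2)² = 15.20/(6.00)² = 0.4221.

0.422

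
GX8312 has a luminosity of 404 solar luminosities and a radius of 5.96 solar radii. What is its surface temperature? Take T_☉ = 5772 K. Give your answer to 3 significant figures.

1.06×10^4 K

T/T_☉ = (L/L_☉)^(1/4) / (R/R_☉)^(1/2)
T = 5772 × (404)^(1/4) / √(5.96) = 5772 × 4.483 / 2.441 = 1.060×10^4 K.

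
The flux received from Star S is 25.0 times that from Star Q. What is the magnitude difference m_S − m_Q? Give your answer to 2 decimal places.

m_S − m_Q = −2.5 log₁₀(F_S/F_Q) = −2.5 log₁₀(25.0) = −2.5 × (1.398) = -3.495.

-3.49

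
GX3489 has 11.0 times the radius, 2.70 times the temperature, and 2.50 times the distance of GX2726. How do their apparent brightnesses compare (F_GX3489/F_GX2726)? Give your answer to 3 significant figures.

L_GX3489/L_GX2726 = (R_GX3489/R_GX2726)²(T_GX3489/T_GX2726)⁴ = (11.0)² × (2.70)⁴ = 6430.
F_GX3489/F_GX2726 = (L_GX3489/L_GX2726)/(d_GX3489/d_GX2726)² = 6430 / (2.50)² = 1029.

1.03×10^3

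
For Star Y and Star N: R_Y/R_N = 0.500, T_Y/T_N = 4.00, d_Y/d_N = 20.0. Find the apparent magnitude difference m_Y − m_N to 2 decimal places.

L_Y/L_N = (0.500)²(4.00)⁴ = 64.00.
F_Y/F_N = (L_Y/L_N)/(d_Y/d_N)² = 64.00/400.0 = 0.1600.
m_Y − m_N = −2.5 log₁₀(0.1600) = 1.99.

1.99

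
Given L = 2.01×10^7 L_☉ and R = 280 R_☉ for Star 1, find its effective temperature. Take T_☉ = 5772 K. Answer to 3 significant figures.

2.31×10^4 K

T/T_☉ = (L/L_☉)^(1/4) / (R/R_☉)^(1/2)
T = 5772 × (2.01×10^7)^(1/4) / √(280) = 5772 × 66.96 / 16.73 = 2.310×10^4 K.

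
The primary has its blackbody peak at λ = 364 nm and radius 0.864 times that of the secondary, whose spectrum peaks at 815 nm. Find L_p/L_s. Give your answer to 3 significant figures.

18.8

Wien's law gives T ∝ 1/λ_max, so T_p/T_s = λ_s/λ_p = 815/364 = 2.239.
Then L ∝ R²T⁴ gives L_p/L_s = (0.864)² × (2.239)⁴ = 0.7465 × 25.13 = 18.76.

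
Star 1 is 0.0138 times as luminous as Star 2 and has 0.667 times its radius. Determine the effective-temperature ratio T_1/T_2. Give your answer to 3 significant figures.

L ∝ R²T⁴ gives T ∝ (L/R²)^(1/4), so
T_1/T_2 = (0.0138 / 0.667²)^(1/4) = (0.03102)^(1/4) = 0.4197.

0.420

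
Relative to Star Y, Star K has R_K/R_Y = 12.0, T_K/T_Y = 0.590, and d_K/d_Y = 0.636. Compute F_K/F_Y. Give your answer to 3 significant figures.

43.1

L_K/L_Y = (R_K/R_Y)²(T_K/T_Y)⁴ = (12.0)² × (0.590)⁴ = 17.45.
F_K/F_Y = (L_K/L_Y)/(d_K/d_Y)² = 17.45 / (0.636)² = 43.14.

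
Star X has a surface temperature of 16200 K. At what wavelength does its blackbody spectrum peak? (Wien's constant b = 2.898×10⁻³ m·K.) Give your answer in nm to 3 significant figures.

λ_max = b/T = 2.898×10⁻³ / 16200 = 1.79×10^-7 m = 178.9 nm.

179 nm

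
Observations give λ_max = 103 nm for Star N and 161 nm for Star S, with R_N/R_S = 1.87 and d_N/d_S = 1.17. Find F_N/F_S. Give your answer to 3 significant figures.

Wien's law: T_N/T_S = λ_S/λ_N = 161/103 = 1.563.
L_N/L_S = (R_N/R_S)²(T_N/T_S)⁴ = (1.87)²(1.563)⁴ = 20.88.
F_N/F_S = (L_N/L_S)/(d_N/d_S)² = 20.88/(1.17)² = 15.25.

15.2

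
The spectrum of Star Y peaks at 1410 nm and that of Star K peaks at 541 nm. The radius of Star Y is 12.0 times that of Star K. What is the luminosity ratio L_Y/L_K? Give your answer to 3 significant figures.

3.12

Wien's law gives T ∝ 1/λ_max, so T_Y/T_K = λ_K/λ_Y = 541/1410 = 0.3837.
Then L ∝ R²T⁴ gives L_Y/L_K = (12.0)² × (0.3837)⁴ = 144.0 × 0.02167 = 3.121.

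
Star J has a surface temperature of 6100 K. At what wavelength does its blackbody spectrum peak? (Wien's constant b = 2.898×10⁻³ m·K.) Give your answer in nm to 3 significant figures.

475 nm

λ_max = b/T = 2.898×10⁻³ / 6100 = 4.75×10^-7 m = 475.1 nm.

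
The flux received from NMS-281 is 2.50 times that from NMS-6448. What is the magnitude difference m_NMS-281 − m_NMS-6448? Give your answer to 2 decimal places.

m_NMS-281 − m_NMS-6448 = −2.5 log₁₀(F_NMS-281/F_NMS-6448) = −2.5 log₁₀(2.50) = −2.5 × (0.398) = -0.995.

-0.99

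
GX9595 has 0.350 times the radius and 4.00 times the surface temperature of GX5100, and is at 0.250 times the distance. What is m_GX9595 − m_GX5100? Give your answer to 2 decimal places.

-6.75

L_GX9595/L_GX5100 = (0.350)²(4.00)⁴ = 31.36.
F_GX9595/F_GX5100 = (L_GX9595/L_GX5100)/(d_GX9595/d_GX5100)² = 31.36/0.06250 = 501.8.
m_GX9595 − m_GX5100 = −2.5 log₁₀(501.8) = -6.75.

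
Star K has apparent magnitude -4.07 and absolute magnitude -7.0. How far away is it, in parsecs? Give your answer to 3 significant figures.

38.5 pc

m − M = 5 log₁₀(d/10 pc)
-4.07 − (-7.0) = 2.93 = 5 log₁₀(d/10)
d = 10 × 10^(2.93/5) = 10 × 10^0.586 = 38.55 pc.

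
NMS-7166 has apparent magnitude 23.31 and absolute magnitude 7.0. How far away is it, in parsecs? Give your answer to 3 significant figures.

1.83×10^4 pc

m − M = 5 log₁₀(d/10 pc)
23.31 − (7.0) = 16.31 = 5 log₁₀(d/10)
d = 10 × 10^(16.31/5) = 10 × 10^3.262 = 1.828×10^4 pc.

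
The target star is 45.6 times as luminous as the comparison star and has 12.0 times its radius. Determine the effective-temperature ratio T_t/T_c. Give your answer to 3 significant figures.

0.750

L ∝ R²T⁴ gives T ∝ (L/R²)^(1/4), so
T_t/T_c = (45.6 / 12.0²)^(1/4) = (0.3167)^(1/4) = 0.7502.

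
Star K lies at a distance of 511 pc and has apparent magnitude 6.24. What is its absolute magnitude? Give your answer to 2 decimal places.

-2.30

M = m − 5 log₁₀(d/10 pc) = 6.24 − 5 log₁₀(511/10)
  = 6.24 − 5 × 1.708 = 6.24 − 8.54 = -2.30.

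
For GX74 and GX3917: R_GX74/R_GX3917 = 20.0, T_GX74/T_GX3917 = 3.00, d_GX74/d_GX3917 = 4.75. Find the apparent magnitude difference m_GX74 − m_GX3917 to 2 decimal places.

-7.89

L_GX74/L_GX3917 = (20.0)²(3.00)⁴ = 3.240×10^4.
F_GX74/F_GX3917 = (L_GX74/L_GX3917)/(d_GX74/d_GX3917)² = 3.240×10^4/22.56 = 1436.
m_GX74 − m_GX3917 = −2.5 log₁₀(1436) = -7.89.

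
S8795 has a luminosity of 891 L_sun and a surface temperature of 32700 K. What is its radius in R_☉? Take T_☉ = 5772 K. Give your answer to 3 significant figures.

R/R_☉ = √(L/L_☉) / (T/T_☉)² = √(891) / (5.665)²
       = 29.85 / 32.10 = 0.9300.

0.930 R_☉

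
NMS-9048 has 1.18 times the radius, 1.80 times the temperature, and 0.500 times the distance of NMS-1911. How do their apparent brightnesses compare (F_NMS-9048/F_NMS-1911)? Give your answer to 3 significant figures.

58.5

L_NMS-9048/L_NMS-1911 = (R_NMS-9048/R_NMS-1911)²(T_NMS-9048/T_NMS-1911)⁴ = (1.18)² × (1.80)⁴ = 14.62.
F_NMS-9048/F_NMS-1911 = (L_NMS-9048/L_NMS-1911)/(d_NMS-9048/d_NMS-1911)² = 14.62 / (0.500)² = 58.47.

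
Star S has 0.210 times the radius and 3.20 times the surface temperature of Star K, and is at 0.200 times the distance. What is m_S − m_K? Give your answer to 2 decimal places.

-5.16

L_S/L_K = (0.210)²(3.20)⁴ = 4.624.
F_S/F_K = (L_S/L_K)/(d_S/d_K)² = 4.624/0.04000 = 115.6.
m_S − m_K = −2.5 log₁₀(115.6) = -5.16.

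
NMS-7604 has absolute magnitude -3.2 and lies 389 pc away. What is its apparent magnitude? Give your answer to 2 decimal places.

m = M + 5 log₁₀(d/10 pc) = -3.2 + 5 log₁₀(389/10)
  = -3.2 + 5 × 1.590 = -3.2 + 7.95 = 4.75.

4.75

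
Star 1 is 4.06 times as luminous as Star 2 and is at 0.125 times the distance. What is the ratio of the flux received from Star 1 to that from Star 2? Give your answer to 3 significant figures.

F = L/(4πd²), so F_1/F_2 = (L_1/L_2) / (d_1/d_2)²
= 4.06 / (0.125)² = 4.06 / 0.01562 = 259.8.

260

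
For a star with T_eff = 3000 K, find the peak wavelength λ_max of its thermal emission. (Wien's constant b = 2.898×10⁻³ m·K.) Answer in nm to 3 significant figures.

966 nm

λ_max = b/T = 2.898×10⁻³ / 3000 = 9.66×10^-7 m = 966.0 nm.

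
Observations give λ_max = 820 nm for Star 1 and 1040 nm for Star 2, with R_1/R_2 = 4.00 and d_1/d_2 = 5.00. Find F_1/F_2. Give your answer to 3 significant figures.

Wien's law: T_1/T_2 = λ_2/λ_1 = 1040/820 = 1.268.
L_1/L_2 = (R_1/R_2)²(T_1/T_2)⁴ = (4.00)²(1.268)⁴ = 41.40.
F_1/F_2 = (L_1/L_2)/(d_1/d_2)² = 41.40/(5.00)² = 1.656.

1.66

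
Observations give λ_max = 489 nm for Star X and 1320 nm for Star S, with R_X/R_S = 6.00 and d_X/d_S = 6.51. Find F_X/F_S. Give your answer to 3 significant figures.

Wien's law: T_X/T_S = λ_S/λ_X = 1320/489 = 2.699.
L_X/L_S = (R_X/R_S)²(T_X/T_S)⁴ = (6.00)²(2.699)⁴ = 1911.
F_X/F_S = (L_X/L_S)/(d_X/d_S)² = 1911/(6.51)² = 45.10.

45.1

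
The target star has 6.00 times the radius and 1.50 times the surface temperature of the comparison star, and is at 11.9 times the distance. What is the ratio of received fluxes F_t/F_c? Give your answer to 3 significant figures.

1.29

L_t/L_c = (R_t/R_c)²(T_t/T_c)⁴ = (6.00)² × (1.50)⁴ = 182.2.
F_t/F_c = (L_t/L_c)/(d_t/d_c)² = 182.2 / (11.9)² = 1.287.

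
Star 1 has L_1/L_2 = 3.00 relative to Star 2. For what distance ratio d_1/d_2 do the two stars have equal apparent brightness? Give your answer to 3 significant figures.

Equal flux requires L_1/d_1² = L_2/d_2², so d_1/d_2 = √(L_1/L_2)
= √(3.00) = 1.732.

1.73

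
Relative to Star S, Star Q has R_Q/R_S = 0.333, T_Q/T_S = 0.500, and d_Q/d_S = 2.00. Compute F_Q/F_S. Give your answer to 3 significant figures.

0.00173

L_Q/L_S = (R_Q/R_S)²(T_Q/T_S)⁴ = (0.333)² × (0.500)⁴ = 0.006931.
F_Q/F_S = (L_Q/L_S)/(d_Q/d_S)² = 0.006931 / (2.00)² = 0.001733.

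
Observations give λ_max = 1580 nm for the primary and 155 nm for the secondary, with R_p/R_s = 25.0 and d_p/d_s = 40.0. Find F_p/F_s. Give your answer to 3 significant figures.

3.62×10^-5

Wien's law: T_p/T_s = λ_s/λ_p = 155/1580 = 0.09810.
L_p/L_s = (R_p/R_s)²(T_p/T_s)⁴ = (25.0)²(0.09810)⁴ = 0.05789.
F_p/F_s = (L_p/L_s)/(d_p/d_s)² = 0.05789/(40.0)² = 3.618×10^-5.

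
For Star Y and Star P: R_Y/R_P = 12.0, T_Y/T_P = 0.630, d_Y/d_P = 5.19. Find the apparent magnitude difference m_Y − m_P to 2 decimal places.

L_Y/L_P = (12.0)²(0.630)⁴ = 22.68.
F_Y/F_P = (L_Y/L_P)/(d_Y/d_P)² = 22.68/26.94 = 0.8422.
m_Y − m_P = −2.5 log₁₀(0.8422) = 0.19.

0.19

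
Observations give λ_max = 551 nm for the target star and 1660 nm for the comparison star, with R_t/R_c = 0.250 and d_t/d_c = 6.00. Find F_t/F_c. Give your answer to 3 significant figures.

Wien's law: T_t/T_c = λ_c/λ_t = 1660/551 = 3.013.
L_t/L_c = (R_t/R_c)²(T_t/T_c)⁴ = (0.250)²(3.013)⁴ = 5.149.
F_t/F_c = (L_t/L_c)/(d_t/d_c)² = 5.149/(6.00)² = 0.1430.

0.143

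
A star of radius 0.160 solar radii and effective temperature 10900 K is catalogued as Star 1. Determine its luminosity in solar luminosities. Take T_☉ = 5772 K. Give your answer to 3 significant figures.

L/L_☉ = (R/R_☉)² (T/T_☉)⁴ = (0.160)² × (10900/5772)⁴
       = 0.02560 × (1.888)⁴ = 0.02560 × 12.72 = 0.3256.

0.326 solar luminosities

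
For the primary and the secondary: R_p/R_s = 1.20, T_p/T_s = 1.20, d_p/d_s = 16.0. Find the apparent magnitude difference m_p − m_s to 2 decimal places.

4.83

L_p/L_s = (1.20)²(1.20)⁴ = 2.986.
F_p/F_s = (L_p/L_s)/(d_p/d_s)² = 2.986/256.0 = 0.01166.
m_p − m_s = −2.5 log₁₀(0.01166) = 4.83.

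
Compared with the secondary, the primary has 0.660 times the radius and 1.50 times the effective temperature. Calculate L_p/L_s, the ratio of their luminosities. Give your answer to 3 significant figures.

From the Stefan–Boltzmann law, L ∝ R²T⁴, so
L_p/L_s = (R_p/R_s)² (T_p/T_s)⁴ = (0.660)² × (1.50)⁴ = 0.4356 × 5.062 = 2.205.

2.21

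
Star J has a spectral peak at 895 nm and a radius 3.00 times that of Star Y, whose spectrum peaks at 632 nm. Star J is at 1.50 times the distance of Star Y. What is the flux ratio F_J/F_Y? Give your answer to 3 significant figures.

Wien's law: T_J/T_Y = λ_Y/λ_J = 632/895 = 0.7061.
L_J/L_Y = (R_J/R_Y)²(T_J/T_Y)⁴ = (3.00)²(0.7061)⁴ = 2.238.
F_J/F_Y = (L_J/L_Y)/(d_J/d_Y)² = 2.238/(1.50)² = 0.9946.

0.995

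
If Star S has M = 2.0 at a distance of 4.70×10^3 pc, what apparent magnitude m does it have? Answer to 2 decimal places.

m = M + 5 log₁₀(d/10 pc) = 2.0 + 5 log₁₀(4.70×10^3/10)
  = 2.0 + 5 × 2.672 = 2.0 + 13.36 = 15.36.

15.36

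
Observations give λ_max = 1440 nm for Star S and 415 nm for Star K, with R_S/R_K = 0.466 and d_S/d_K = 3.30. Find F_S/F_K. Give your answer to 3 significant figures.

Wien's law: T_S/T_K = λ_K/λ_S = 415/1440 = 0.2882.
L_S/L_K = (R_S/R_K)²(T_S/T_K)⁴ = (0.466)²(0.2882)⁴ = 0.001498.
F_S/F_K = (L_S/L_K)/(d_S/d_K)² = 0.001498/(3.30)² = 1.376×10^-4.

1.38×10^-4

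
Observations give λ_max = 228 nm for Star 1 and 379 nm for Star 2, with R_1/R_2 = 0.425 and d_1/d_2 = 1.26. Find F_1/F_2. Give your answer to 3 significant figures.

0.869

Wien's law: T_1/T_2 = λ_2/λ_1 = 379/228 = 1.662.
L_1/L_2 = (R_1/R_2)²(T_1/T_2)⁴ = (0.425)²(1.662)⁴ = 1.379.
F_1/F_2 = (L_1/L_2)/(d_1/d_2)² = 1.379/(1.26)² = 0.8687.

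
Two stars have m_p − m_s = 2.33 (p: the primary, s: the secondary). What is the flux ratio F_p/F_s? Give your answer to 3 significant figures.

F_p/F_s = 10^(−(m_p − m_s)/2.5) = 10^(-2.33/2.5) = 10^-0.932 = 0.1169.

0.117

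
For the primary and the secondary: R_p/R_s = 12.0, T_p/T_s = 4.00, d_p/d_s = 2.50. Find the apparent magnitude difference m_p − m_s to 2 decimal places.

-9.43

L_p/L_s = (12.0)²(4.00)⁴ = 3.686×10^4.
F_p/F_s = (L_p/L_s)/(d_p/d_s)² = 3.686×10^4/6.250 = 5898.
m_p − m_s = −2.5 log₁₀(5898) = -9.43.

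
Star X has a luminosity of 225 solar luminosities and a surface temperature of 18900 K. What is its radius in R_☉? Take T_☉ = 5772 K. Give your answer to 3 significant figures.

R/R_☉ = √(L/L_☉) / (T/T_☉)² = √(225) / (3.274)²
       = 15.00 / 10.72 = 1.399.

1.40 R_☉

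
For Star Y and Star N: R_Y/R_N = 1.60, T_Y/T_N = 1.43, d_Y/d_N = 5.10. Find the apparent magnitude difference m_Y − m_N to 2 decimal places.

L_Y/L_N = (1.60)²(1.43)⁴ = 10.70.
F_Y/F_N = (L_Y/L_N)/(d_Y/d_N)² = 10.70/26.01 = 0.4116.
m_Y − m_N = −2.5 log₁₀(0.4116) = 0.96.

0.96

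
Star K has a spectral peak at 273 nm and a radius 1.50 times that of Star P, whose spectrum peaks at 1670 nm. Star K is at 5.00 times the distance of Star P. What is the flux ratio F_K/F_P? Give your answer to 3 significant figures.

Wien's law: T_K/T_P = λ_P/λ_K = 1670/273 = 6.117.
L_K/L_P = (R_K/R_P)²(T_K/T_P)⁴ = (1.50)²(6.117)⁴ = 3151.
F_K/F_P = (L_K/L_P)/(d_K/d_P)² = 3151/(5.00)² = 126.0.

126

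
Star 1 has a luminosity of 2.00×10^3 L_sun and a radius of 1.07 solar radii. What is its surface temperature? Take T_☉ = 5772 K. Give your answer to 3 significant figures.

3.73×10^4 K

T/T_☉ = (L/L_☉)^(1/4) / (R/R_☉)^(1/2)
T = 5772 × (2.00×10^3)^(1/4) / √(1.07) = 5772 × 6.687 / 1.034 = 3.732×10^4 K.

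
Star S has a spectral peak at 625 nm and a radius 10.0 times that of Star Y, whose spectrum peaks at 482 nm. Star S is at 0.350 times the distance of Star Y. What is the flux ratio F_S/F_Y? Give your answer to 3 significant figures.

Wien's law: T_S/T_Y = λ_Y/λ_S = 482/625 = 0.7712.
L_S/L_Y = (R_S/R_Y)²(T_S/T_Y)⁴ = (10.0)²(0.7712)⁴ = 35.37.
F_S/F_Y = (L_S/L_Y)/(d_S/d_Y)² = 35.37/(0.350)² = 288.8.

289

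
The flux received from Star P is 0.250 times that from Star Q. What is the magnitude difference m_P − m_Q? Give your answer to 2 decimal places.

1.51

m_P − m_Q = −2.5 log₁₀(F_P/F_Q) = −2.5 log₁₀(0.250) = −2.5 × (-0.602) = 1.505.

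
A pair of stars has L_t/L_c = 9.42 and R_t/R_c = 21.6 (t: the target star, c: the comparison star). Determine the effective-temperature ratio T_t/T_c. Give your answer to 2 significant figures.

0.38

L ∝ R²T⁴ gives T ∝ (L/R²)^(1/4), so
T_t/T_c = (9.42 / 21.6²)^(1/4) = (0.02019)^(1/4) = 0.3770.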